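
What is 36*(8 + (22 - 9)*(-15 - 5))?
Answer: -9072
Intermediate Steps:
36*(8 + (22 - 9)*(-15 - 5)) = 36*(8 + 13*(-20)) = 36*(8 - 260) = 36*(-252) = -9072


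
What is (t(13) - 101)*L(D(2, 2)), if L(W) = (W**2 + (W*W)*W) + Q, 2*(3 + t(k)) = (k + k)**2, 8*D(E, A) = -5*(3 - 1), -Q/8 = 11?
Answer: -661869/32 ≈ -20683.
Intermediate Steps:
Q = -88 (Q = -8*11 = -88)
D(E, A) = -5/4 (D(E, A) = (-5*(3 - 1))/8 = (-5*2)/8 = (1/8)*(-10) = -5/4)
t(k) = -3 + 2*k**2 (t(k) = -3 + (k + k)**2/2 = -3 + (2*k)**2/2 = -3 + (4*k**2)/2 = -3 + 2*k**2)
L(W) = -88 + W**2 + W**3 (L(W) = (W**2 + (W*W)*W) - 88 = (W**2 + W**2*W) - 88 = (W**2 + W**3) - 88 = -88 + W**2 + W**3)
(t(13) - 101)*L(D(2, 2)) = ((-3 + 2*13**2) - 101)*(-88 + (-5/4)**2 + (-5/4)**3) = ((-3 + 2*169) - 101)*(-88 + 25/16 - 125/64) = ((-3 + 338) - 101)*(-5657/64) = (335 - 101)*(-5657/64) = 234*(-5657/64) = -661869/32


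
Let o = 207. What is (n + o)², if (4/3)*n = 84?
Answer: 72900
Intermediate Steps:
n = 63 (n = (¾)*84 = 63)
(n + o)² = (63 + 207)² = 270² = 72900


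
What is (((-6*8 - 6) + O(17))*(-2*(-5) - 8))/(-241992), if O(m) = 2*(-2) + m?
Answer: 41/120996 ≈ 0.00033885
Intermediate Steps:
O(m) = -4 + m
(((-6*8 - 6) + O(17))*(-2*(-5) - 8))/(-241992) = (((-6*8 - 6) + (-4 + 17))*(-2*(-5) - 8))/(-241992) = (((-48 - 6) + 13)*(10 - 8))*(-1/241992) = ((-54 + 13)*2)*(-1/241992) = -41*2*(-1/241992) = -82*(-1/241992) = 41/120996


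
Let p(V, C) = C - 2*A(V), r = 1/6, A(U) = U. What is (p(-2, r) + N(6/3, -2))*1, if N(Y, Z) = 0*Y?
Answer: 25/6 ≈ 4.1667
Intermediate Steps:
r = ⅙ (r = 1*(⅙) = ⅙ ≈ 0.16667)
N(Y, Z) = 0
p(V, C) = C - 2*V
(p(-2, r) + N(6/3, -2))*1 = ((⅙ - 2*(-2)) + 0)*1 = ((⅙ + 4) + 0)*1 = (25/6 + 0)*1 = (25/6)*1 = 25/6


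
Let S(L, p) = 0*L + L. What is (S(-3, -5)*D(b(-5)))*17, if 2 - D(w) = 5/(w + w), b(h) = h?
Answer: -255/2 ≈ -127.50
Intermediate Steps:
S(L, p) = L (S(L, p) = 0 + L = L)
D(w) = 2 - 5/(2*w) (D(w) = 2 - 5/(w + w) = 2 - 5/(2*w))
(S(-3, -5)*D(b(-5)))*17 = -3*(2 - 5/2/(-5))*17 = -3*(2 - 5/2*(-⅕))*17 = -3*(2 + ½)*17 = -3*5/2*17 = -15/2*17 = -255/2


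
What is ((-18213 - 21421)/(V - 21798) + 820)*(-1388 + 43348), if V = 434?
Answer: 26312087980/763 ≈ 3.4485e+7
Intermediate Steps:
((-18213 - 21421)/(V - 21798) + 820)*(-1388 + 43348) = ((-18213 - 21421)/(434 - 21798) + 820)*(-1388 + 43348) = (-39634/(-21364) + 820)*41960 = (-39634*(-1/21364) + 820)*41960 = (2831/1526 + 820)*41960 = (1254151/1526)*41960 = 26312087980/763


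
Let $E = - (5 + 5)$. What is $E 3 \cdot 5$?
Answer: $-150$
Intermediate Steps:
$E = -10$ ($E = \left(-1\right) 10 = -10$)
$E 3 \cdot 5 = - 10 \cdot 3 \cdot 5 = \left(-10\right) 15 = -150$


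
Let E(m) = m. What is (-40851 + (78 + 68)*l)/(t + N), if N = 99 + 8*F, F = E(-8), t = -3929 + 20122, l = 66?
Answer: -31215/16228 ≈ -1.9235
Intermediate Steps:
t = 16193
F = -8
N = 35 (N = 99 + 8*(-8) = 99 - 64 = 35)
(-40851 + (78 + 68)*l)/(t + N) = (-40851 + (78 + 68)*66)/(16193 + 35) = (-40851 + 146*66)/16228 = (-40851 + 9636)*(1/16228) = -31215*1/16228 = -31215/16228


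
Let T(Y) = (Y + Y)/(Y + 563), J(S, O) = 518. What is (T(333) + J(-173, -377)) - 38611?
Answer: -17065331/448 ≈ -38092.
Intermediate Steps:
T(Y) = 2*Y/(563 + Y) (T(Y) = (2*Y)/(563 + Y) = 2*Y/(563 + Y))
(T(333) + J(-173, -377)) - 38611 = (2*333/(563 + 333) + 518) - 38611 = (2*333/896 + 518) - 38611 = (2*333*(1/896) + 518) - 38611 = (333/448 + 518) - 38611 = 232397/448 - 38611 = -17065331/448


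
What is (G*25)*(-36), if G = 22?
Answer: -19800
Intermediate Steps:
(G*25)*(-36) = (22*25)*(-36) = 550*(-36) = -19800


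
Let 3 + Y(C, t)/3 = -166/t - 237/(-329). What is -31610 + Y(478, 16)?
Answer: -83297441/2632 ≈ -31648.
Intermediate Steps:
Y(C, t) = -2250/329 - 498/t (Y(C, t) = -9 + 3*(-166/t - 237/(-329)) = -9 + 3*(-166/t - 237*(-1/329)) = -9 + 3*(-166/t + 237/329) = -9 + 3*(237/329 - 166/t) = -9 + (711/329 - 498/t) = -2250/329 - 498/t)
-31610 + Y(478, 16) = -31610 + (-2250/329 - 498/16) = -31610 + (-2250/329 - 498*1/16) = -31610 + (-2250/329 - 249/8) = -31610 - 99921/2632 = -83297441/2632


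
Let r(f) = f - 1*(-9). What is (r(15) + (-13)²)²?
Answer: 37249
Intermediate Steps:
r(f) = 9 + f (r(f) = f + 9 = 9 + f)
(r(15) + (-13)²)² = ((9 + 15) + (-13)²)² = (24 + 169)² = 193² = 37249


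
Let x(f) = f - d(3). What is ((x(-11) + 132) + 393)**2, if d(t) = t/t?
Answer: 263169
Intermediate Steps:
d(t) = 1
x(f) = -1 + f (x(f) = f - 1*1 = f - 1 = -1 + f)
((x(-11) + 132) + 393)**2 = (((-1 - 11) + 132) + 393)**2 = ((-12 + 132) + 393)**2 = (120 + 393)**2 = 513**2 = 263169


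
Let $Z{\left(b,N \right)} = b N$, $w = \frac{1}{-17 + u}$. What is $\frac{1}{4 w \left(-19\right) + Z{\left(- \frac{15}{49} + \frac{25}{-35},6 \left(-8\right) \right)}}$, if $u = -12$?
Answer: $\frac{1421}{73324} \approx 0.01938$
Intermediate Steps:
$w = - \frac{1}{29}$ ($w = \frac{1}{-17 - 12} = \frac{1}{-29} = - \frac{1}{29} \approx -0.034483$)
$Z{\left(b,N \right)} = N b$
$\frac{1}{4 w \left(-19\right) + Z{\left(- \frac{15}{49} + \frac{25}{-35},6 \left(-8\right) \right)}} = \frac{1}{4 \left(- \frac{1}{29}\right) \left(-19\right) + 6 \left(-8\right) \left(- \frac{15}{49} + \frac{25}{-35}\right)} = \frac{1}{\left(- \frac{4}{29}\right) \left(-19\right) - 48 \left(\left(-15\right) \frac{1}{49} + 25 \left(- \frac{1}{35}\right)\right)} = \frac{1}{\frac{76}{29} - 48 \left(- \frac{15}{49} - \frac{5}{7}\right)} = \frac{1}{\frac{76}{29} - - \frac{2400}{49}} = \frac{1}{\frac{76}{29} + \frac{2400}{49}} = \frac{1}{\frac{73324}{1421}} = \frac{1421}{73324}$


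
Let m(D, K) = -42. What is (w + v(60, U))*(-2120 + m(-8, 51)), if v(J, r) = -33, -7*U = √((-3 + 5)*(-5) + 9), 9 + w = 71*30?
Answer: -4514256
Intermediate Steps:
w = 2121 (w = -9 + 71*30 = -9 + 2130 = 2121)
U = -I/7 (U = -√((-3 + 5)*(-5) + 9)/7 = -√(2*(-5) + 9)/7 = -√(-10 + 9)/7 = -I/7 ≈ -0.14286*I)
(w + v(60, U))*(-2120 + m(-8, 51)) = (2121 - 33)*(-2120 - 42) = 2088*(-2162) = -4514256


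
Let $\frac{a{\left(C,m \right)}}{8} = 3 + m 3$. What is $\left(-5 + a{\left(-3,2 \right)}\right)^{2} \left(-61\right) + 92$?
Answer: $-273737$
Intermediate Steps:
$a{\left(C,m \right)} = 24 + 24 m$ ($a{\left(C,m \right)} = 8 \left(3 + m 3\right) = 8 \left(3 + 3 m\right) = 24 + 24 m$)
$\left(-5 + a{\left(-3,2 \right)}\right)^{2} \left(-61\right) + 92 = \left(-5 + \left(24 + 24 \cdot 2\right)\right)^{2} \left(-61\right) + 92 = \left(-5 + \left(24 + 48\right)\right)^{2} \left(-61\right) + 92 = \left(-5 + 72\right)^{2} \left(-61\right) + 92 = 67^{2} \left(-61\right) + 92 = 4489 \left(-61\right) + 92 = -273829 + 92 = -273737$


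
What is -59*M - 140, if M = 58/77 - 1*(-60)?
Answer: -286782/77 ≈ -3724.4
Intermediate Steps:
M = 4678/77 (M = 58*(1/77) + 60 = 58/77 + 60 = 4678/77 ≈ 60.753)
-59*M - 140 = -59*4678/77 - 140 = -276002/77 - 140 = -286782/77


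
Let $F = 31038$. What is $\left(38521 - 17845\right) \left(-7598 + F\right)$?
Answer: $484645440$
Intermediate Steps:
$\left(38521 - 17845\right) \left(-7598 + F\right) = \left(38521 - 17845\right) \left(-7598 + 31038\right) = 20676 \cdot 23440 = 484645440$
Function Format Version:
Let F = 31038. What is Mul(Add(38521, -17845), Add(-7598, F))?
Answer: 484645440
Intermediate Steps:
Mul(Add(38521, -17845), Add(-7598, F)) = Mul(Add(38521, -17845), Add(-7598, 31038)) = Mul(20676, 23440) = 484645440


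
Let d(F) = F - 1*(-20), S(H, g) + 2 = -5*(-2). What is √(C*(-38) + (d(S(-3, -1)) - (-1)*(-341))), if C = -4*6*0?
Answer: I*√313 ≈ 17.692*I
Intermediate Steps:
S(H, g) = 8 (S(H, g) = -2 - 5*(-2) = -2 + 10 = 8)
d(F) = 20 + F (d(F) = F + 20 = 20 + F)
C = 0 (C = -24*0 = 0)
√(C*(-38) + (d(S(-3, -1)) - (-1)*(-341))) = √(0*(-38) + ((20 + 8) - (-1)*(-341))) = √(0 + (28 - 1*341)) = √(0 + (28 - 341)) = √(0 - 313) = √(-313) = I*√313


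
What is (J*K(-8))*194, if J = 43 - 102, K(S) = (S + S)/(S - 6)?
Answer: -91568/7 ≈ -13081.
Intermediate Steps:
K(S) = 2*S/(-6 + S) (K(S) = (2*S)/(-6 + S) = 2*S/(-6 + S))
J = -59
(J*K(-8))*194 = -118*(-8)/(-6 - 8)*194 = -118*(-8)/(-14)*194 = -118*(-8)*(-1)/14*194 = -59*8/7*194 = -472/7*194 = -91568/7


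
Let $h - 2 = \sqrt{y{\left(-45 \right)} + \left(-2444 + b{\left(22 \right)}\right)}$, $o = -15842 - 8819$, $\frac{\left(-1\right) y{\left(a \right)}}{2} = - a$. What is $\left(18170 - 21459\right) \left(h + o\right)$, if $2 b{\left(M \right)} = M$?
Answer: $81103451 - 95381 i \sqrt{3} \approx 8.1103 \cdot 10^{7} - 1.652 \cdot 10^{5} i$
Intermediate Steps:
$b{\left(M \right)} = \frac{M}{2}$
$y{\left(a \right)} = 2 a$ ($y{\left(a \right)} = - 2 \left(- a\right) = 2 a$)
$o = -24661$
$h = 2 + 29 i \sqrt{3}$ ($h = 2 + \sqrt{2 \left(-45\right) + \left(-2444 + \frac{1}{2} \cdot 22\right)} = 2 + \sqrt{-90 + \left(-2444 + 11\right)} = 2 + \sqrt{-90 - 2433} = 2 + \sqrt{-2523} = 2 + 29 i \sqrt{3} \approx 2.0 + 50.229 i$)
$\left(18170 - 21459\right) \left(h + o\right) = \left(18170 - 21459\right) \left(\left(2 + 29 i \sqrt{3}\right) - 24661\right) = - 3289 \left(-24659 + 29 i \sqrt{3}\right) = 81103451 - 95381 i \sqrt{3}$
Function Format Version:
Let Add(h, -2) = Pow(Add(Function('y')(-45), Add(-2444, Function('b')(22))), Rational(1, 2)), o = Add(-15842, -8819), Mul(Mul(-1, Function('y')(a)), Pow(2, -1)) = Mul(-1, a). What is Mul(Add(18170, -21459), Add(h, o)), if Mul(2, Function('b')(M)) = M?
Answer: Add(81103451, Mul(-95381, I, Pow(3, Rational(1, 2)))) ≈ Add(8.1103e+7, Mul(-1.6520e+5, I))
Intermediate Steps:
Function('b')(M) = Mul(Rational(1, 2), M)
Function('y')(a) = Mul(2, a) (Function('y')(a) = Mul(-2, Mul(-1, a)) = Mul(2, a))
o = -24661
h = Add(2, Mul(29, I, Pow(3, Rational(1, 2)))) (h = Add(2, Pow(Add(Mul(2, -45), Add(-2444, Mul(Rational(1, 2), 22))), Rational(1, 2))) = Add(2, Pow(Add(-90, Add(-2444, 11)), Rational(1, 2))) = Add(2, Pow(Add(-90, -2433), Rational(1, 2))) = Add(2, Pow(-2523, Rational(1, 2))) = Add(2, Mul(29, I, Pow(3, Rational(1, 2)))) ≈ Add(2.0000, Mul(50.229, I)))
Mul(Add(18170, -21459), Add(h, o)) = Mul(Add(18170, -21459), Add(Add(2, Mul(29, I, Pow(3, Rational(1, 2)))), -24661)) = Mul(-3289, Add(-24659, Mul(29, I, Pow(3, Rational(1, 2))))) = Add(81103451, Mul(-95381, I, Pow(3, Rational(1, 2))))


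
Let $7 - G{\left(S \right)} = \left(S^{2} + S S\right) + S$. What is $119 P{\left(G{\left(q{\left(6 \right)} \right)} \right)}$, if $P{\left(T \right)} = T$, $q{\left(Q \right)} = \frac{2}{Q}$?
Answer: $\frac{6902}{9} \approx 766.89$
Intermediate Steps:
$G{\left(S \right)} = 7 - S - 2 S^{2}$ ($G{\left(S \right)} = 7 - \left(\left(S^{2} + S S\right) + S\right) = 7 - \left(\left(S^{2} + S^{2}\right) + S\right) = 7 - \left(2 S^{2} + S\right) = 7 - \left(S + 2 S^{2}\right) = 7 - S - 2 S^{2}$)
$119 P{\left(G{\left(q{\left(6 \right)} \right)} \right)} = 119 \left(7 - \frac{2}{6} - 2 \left(\frac{2}{6}\right)^{2}\right) = 119 \left(7 - 2 \cdot \frac{1}{6} - 2 \left(2 \cdot \frac{1}{6}\right)^{2}\right) = 119 \left(7 - \frac{1}{3} - \frac{2}{9}\right) = 119 \cdot \frac{58}{9} = \frac{6902}{9}$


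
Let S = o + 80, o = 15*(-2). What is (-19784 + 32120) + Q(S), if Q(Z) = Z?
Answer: 12386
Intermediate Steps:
o = -30
S = 50 (S = -30 + 80 = 50)
(-19784 + 32120) + Q(S) = (-19784 + 32120) + 50 = 12336 + 50 = 12386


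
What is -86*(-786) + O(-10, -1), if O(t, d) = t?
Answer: 67586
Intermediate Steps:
-86*(-786) + O(-10, -1) = -86*(-786) - 10 = 67596 - 10 = 67586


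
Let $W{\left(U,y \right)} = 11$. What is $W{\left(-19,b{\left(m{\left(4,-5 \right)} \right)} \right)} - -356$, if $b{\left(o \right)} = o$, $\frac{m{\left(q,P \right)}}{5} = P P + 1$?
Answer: $367$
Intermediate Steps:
$m{\left(q,P \right)} = 5 + 5 P^{2}$ ($m{\left(q,P \right)} = 5 \left(P P + 1\right) = 5 \left(P^{2} + 1\right) = 5 \left(1 + P^{2}\right) = 5 + 5 P^{2}$)
$W{\left(-19,b{\left(m{\left(4,-5 \right)} \right)} \right)} - -356 = 11 - -356 = 11 + 356 = 367$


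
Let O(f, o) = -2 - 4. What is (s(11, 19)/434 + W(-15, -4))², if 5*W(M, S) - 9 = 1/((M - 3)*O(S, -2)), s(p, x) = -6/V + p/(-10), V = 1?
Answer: 2735917636/858197025 ≈ 3.1880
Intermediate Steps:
O(f, o) = -6
s(p, x) = -6 - p/10 (s(p, x) = -6/1 + p/(-10) = -6*1 + p*(-⅒) = -6 - p/10)
W(M, S) = 9/5 - 1/(30*(-3 + M)) (W(M, S) = 9/5 + (1/((M - 3)*(-6)))/5 = 9/5 + (-⅙/(-3 + M))/5 = 9/5 + (-1/(6*(-3 + M)))/5 = 9/5 - 1/(30*(-3 + M)))
(s(11, 19)/434 + W(-15, -4))² = ((-6 - ⅒*11)/434 + (-163 + 54*(-15))/(30*(-3 - 15)))² = ((-6 - 11/10)*(1/434) + (1/30)*(-163 - 810)/(-18))² = (-71/10*1/434 + (1/30)*(-1/18)*(-973))² = (-71/4340 + 973/540)² = (52306/29295)² = 2735917636/858197025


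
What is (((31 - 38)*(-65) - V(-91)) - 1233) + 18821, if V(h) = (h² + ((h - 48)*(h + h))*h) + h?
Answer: 2311971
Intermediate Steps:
V(h) = h + h² + 2*h²*(-48 + h) (V(h) = (h² + ((-48 + h)*(2*h))*h) + h = (h² + (2*h*(-48 + h))*h) + h = (h² + 2*h²*(-48 + h)) + h = h + h² + 2*h²*(-48 + h))
(((31 - 38)*(-65) - V(-91)) - 1233) + 18821 = (((31 - 38)*(-65) - (-91)*(1 - 95*(-91) + 2*(-91)²)) - 1233) + 18821 = ((-7*(-65) - (-91)*(1 + 8645 + 2*8281)) - 1233) + 18821 = ((455 - (-91)*(1 + 8645 + 16562)) - 1233) + 18821 = ((455 - (-91)*25208) - 1233) + 18821 = ((455 - 1*(-2293928)) - 1233) + 18821 = ((455 + 2293928) - 1233) + 18821 = (2294383 - 1233) + 18821 = 2293150 + 18821 = 2311971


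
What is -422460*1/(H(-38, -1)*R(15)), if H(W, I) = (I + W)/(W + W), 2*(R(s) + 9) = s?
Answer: 7134880/13 ≈ 5.4884e+5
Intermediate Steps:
R(s) = -9 + s/2
H(W, I) = (I + W)/(2*W) (H(W, I) = (I + W)/((2*W)) = (I + W)*(1/(2*W)) = (I + W)/(2*W))
-422460*1/(H(-38, -1)*R(15)) = -422460*(-76/((-1 - 38)*(-9 + (1/2)*15))) = -422460*76/(39*(-9 + 15/2)) = -422460/((39/76)*(-3/2)) = -422460/(-117/152) = -422460*(-152/117) = 7134880/13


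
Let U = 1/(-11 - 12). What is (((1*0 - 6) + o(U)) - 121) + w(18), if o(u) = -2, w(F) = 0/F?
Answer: -129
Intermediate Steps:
U = -1/23 (U = 1/(-23) = -1/23 ≈ -0.043478)
w(F) = 0
(((1*0 - 6) + o(U)) - 121) + w(18) = (((1*0 - 6) - 2) - 121) + 0 = (((0 - 6) - 2) - 121) + 0 = ((-6 - 2) - 121) + 0 = (-8 - 121) + 0 = -129 + 0 = -129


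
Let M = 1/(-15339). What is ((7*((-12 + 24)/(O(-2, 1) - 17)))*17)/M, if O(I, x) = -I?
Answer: 7301364/5 ≈ 1.4603e+6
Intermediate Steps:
M = -1/15339 ≈ -6.5193e-5
((7*((-12 + 24)/(O(-2, 1) - 17)))*17)/M = ((7*((-12 + 24)/(-1*(-2) - 17)))*17)/(-1/15339) = ((7*(12/(2 - 17)))*17)*(-15339) = ((7*(12/(-15)))*17)*(-15339) = ((7*(12*(-1/15)))*17)*(-15339) = ((7*(-⅘))*17)*(-15339) = -28/5*17*(-15339) = -476/5*(-15339) = 7301364/5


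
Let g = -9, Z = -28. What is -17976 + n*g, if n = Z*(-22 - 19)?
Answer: -28308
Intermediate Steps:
n = 1148 (n = -28*(-22 - 19) = -28*(-41) = 1148)
-17976 + n*g = -17976 + 1148*(-9) = -17976 - 10332 = -28308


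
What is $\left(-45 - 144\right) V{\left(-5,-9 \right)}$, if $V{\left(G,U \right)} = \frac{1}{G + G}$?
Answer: $\frac{189}{10} \approx 18.9$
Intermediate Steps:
$V{\left(G,U \right)} = \frac{1}{2 G}$
$\left(-45 - 144\right) V{\left(-5,-9 \right)} = \left(-45 - 144\right) \frac{1}{2 \left(-5\right)} = - 189 \cdot \frac{1}{2} \left(- \frac{1}{5}\right) = \left(-189\right) \left(- \frac{1}{10}\right) = \frac{189}{10}$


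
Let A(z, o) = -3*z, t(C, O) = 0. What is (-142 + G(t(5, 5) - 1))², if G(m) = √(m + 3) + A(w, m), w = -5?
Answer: (127 - √2)² ≈ 15772.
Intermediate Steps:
G(m) = 15 + √(3 + m) (G(m) = √(m + 3) - 3*(-5) = √(3 + m) + 15 = 15 + √(3 + m))
(-142 + G(t(5, 5) - 1))² = (-142 + (15 + √(3 + (0 - 1))))² = (-142 + (15 + √(3 - 1)))² = (-142 + (15 + √2))² = (-127 + √2)²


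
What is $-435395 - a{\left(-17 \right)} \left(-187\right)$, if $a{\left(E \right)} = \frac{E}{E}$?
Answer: $-435208$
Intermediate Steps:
$a{\left(E \right)} = 1$
$-435395 - a{\left(-17 \right)} \left(-187\right) = -435395 - 1 \left(-187\right) = -435395 - -187 = -435395 + 187 = -435208$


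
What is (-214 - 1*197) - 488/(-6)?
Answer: -989/3 ≈ -329.67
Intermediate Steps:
(-214 - 1*197) - 488/(-6) = (-214 - 197) - 488*(-⅙) = -411 + 244/3 = -989/3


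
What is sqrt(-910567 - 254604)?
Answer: 7*I*sqrt(23779) ≈ 1079.4*I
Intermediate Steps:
sqrt(-910567 - 254604) = sqrt(-1165171) = 7*I*sqrt(23779)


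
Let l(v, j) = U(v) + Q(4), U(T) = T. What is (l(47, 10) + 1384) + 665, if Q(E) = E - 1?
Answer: 2099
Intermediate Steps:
Q(E) = -1 + E
l(v, j) = 3 + v (l(v, j) = v + (-1 + 4) = v + 3 = 3 + v)
(l(47, 10) + 1384) + 665 = ((3 + 47) + 1384) + 665 = (50 + 1384) + 665 = 1434 + 665 = 2099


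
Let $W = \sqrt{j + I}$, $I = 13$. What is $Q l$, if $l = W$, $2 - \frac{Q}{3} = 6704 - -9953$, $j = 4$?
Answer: $- 49965 \sqrt{17} \approx -2.0601 \cdot 10^{5}$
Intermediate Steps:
$Q = -49965$ ($Q = 6 - 3 \left(6704 - -9953\right) = 6 - 3 \left(6704 + 9953\right) = 6 - 49971 = -49965$)
$W = \sqrt{17}$ ($W = \sqrt{4 + 13} = \sqrt{17} \approx 4.1231$)
$l = \sqrt{17} \approx 4.1231$
$Q l = - 49965 \sqrt{17}$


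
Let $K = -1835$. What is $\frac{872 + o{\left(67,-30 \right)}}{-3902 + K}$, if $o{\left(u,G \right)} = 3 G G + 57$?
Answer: $- \frac{3629}{5737} \approx -0.63256$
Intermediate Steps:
$o{\left(u,G \right)} = 57 + 3 G^{2}$ ($o{\left(u,G \right)} = 3 G^{2} + 57 = 57 + 3 G^{2}$)
$\frac{872 + o{\left(67,-30 \right)}}{-3902 + K} = \frac{872 + \left(57 + 3 \left(-30\right)^{2}\right)}{-3902 - 1835} = \frac{872 + \left(57 + 3 \cdot 900\right)}{-5737} = \left(872 + \left(57 + 2700\right)\right) \left(- \frac{1}{5737}\right) = \left(872 + 2757\right) \left(- \frac{1}{5737}\right) = 3629 \left(- \frac{1}{5737}\right) = - \frac{3629}{5737}$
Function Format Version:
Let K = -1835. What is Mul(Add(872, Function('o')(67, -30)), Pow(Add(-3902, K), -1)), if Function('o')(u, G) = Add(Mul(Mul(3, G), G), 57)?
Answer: Rational(-3629, 5737) ≈ -0.63256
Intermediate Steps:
Function('o')(u, G) = Add(57, Mul(3, Pow(G, 2))) (Function('o')(u, G) = Add(Mul(3, Pow(G, 2)), 57) = Add(57, Mul(3, Pow(G, 2))))
Mul(Add(872, Function('o')(67, -30)), Pow(Add(-3902, K), -1)) = Mul(Add(872, Add(57, Mul(3, Pow(-30, 2)))), Pow(Add(-3902, -1835), -1)) = Mul(Add(872, Add(57, Mul(3, 900))), Pow(-5737, -1)) = Mul(Add(872, Add(57, 2700)), Rational(-1, 5737)) = Mul(Add(872, 2757), Rational(-1, 5737)) = Mul(3629, Rational(-1, 5737)) = Rational(-3629, 5737)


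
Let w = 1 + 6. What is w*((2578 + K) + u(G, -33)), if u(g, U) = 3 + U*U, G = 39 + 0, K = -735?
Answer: 20545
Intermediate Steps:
G = 39
u(g, U) = 3 + U**2
w = 7
w*((2578 + K) + u(G, -33)) = 7*((2578 - 735) + (3 + (-33)**2)) = 7*(1843 + (3 + 1089)) = 7*(1843 + 1092) = 7*2935 = 20545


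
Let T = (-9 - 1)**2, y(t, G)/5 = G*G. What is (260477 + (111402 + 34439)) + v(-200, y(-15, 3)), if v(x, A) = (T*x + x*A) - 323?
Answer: 376995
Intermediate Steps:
y(t, G) = 5*G**2 (y(t, G) = 5*(G*G) = 5*G**2)
T = 100 (T = (-10)**2 = 100)
v(x, A) = -323 + 100*x + A*x (v(x, A) = (100*x + x*A) - 323 = (100*x + A*x) - 323 = -323 + 100*x + A*x)
(260477 + (111402 + 34439)) + v(-200, y(-15, 3)) = (260477 + (111402 + 34439)) + (-323 + 100*(-200) + (5*3**2)*(-200)) = (260477 + 145841) + (-323 - 20000 + (5*9)*(-200)) = 406318 + (-323 - 20000 + 45*(-200)) = 406318 + (-323 - 20000 - 9000) = 406318 - 29323 = 376995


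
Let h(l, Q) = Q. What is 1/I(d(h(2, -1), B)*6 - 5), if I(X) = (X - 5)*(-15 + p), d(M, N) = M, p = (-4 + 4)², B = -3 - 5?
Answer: 1/240 ≈ 0.0041667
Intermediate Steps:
B = -8
p = 0 (p = 0² = 0)
I(X) = 75 - 15*X (I(X) = (X - 5)*(-15 + 0) = (-5 + X)*(-15) = 75 - 15*X)
1/I(d(h(2, -1), B)*6 - 5) = 1/(75 - 15*(-1*6 - 5)) = 1/(75 - 15*(-6 - 5)) = 1/(75 - 15*(-11)) = 1/(75 + 165) = 1/240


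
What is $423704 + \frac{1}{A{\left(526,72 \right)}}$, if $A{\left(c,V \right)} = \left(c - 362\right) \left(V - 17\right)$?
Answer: $\frac{3821810081}{9020} \approx 4.237 \cdot 10^{5}$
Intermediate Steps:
$A{\left(c,V \right)} = \left(-362 + c\right) \left(-17 + V\right)$
$423704 + \frac{1}{A{\left(526,72 \right)}} = 423704 + \frac{1}{6154 - 26064 - 8942 + 72 \cdot 526} = 423704 + \frac{1}{6154 - 26064 - 8942 + 37872} = 423704 + \frac{1}{9020} = \frac{3821810081}{9020}$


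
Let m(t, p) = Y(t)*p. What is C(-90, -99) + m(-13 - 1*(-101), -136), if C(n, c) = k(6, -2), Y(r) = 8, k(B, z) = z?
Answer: -1090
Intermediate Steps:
C(n, c) = -2
m(t, p) = 8*p
C(-90, -99) + m(-13 - 1*(-101), -136) = -2 + 8*(-136) = -2 - 1088 = -1090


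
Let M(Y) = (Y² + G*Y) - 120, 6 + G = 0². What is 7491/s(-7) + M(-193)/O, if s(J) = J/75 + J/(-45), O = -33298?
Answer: 14030602633/116543 ≈ 1.2039e+5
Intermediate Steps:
G = -6 (G = -6 + 0² = -6 + 0 = -6)
M(Y) = -120 + Y² - 6*Y (M(Y) = (Y² - 6*Y) - 120 = -120 + Y² - 6*Y)
s(J) = -2*J/225 (s(J) = J*(1/75) + J*(-1/45) = J/75 - J/45 = -2*J/225)
7491/s(-7) + M(-193)/O = 7491/((-2/225*(-7))) + (-120 + (-193)² - 6*(-193))/(-33298) = 7491/(14/225) + (-120 + 37249 + 1158)*(-1/33298) = 7491*(225/14) + 38287*(-1/33298) = 1685475/14 - 38287/33298 = 14030602633/116543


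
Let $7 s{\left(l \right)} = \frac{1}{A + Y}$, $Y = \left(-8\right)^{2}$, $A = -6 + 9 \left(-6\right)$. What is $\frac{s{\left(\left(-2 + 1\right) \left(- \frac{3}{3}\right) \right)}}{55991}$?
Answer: $\frac{1}{1567748} \approx 6.3786 \cdot 10^{-7}$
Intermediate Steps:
$A = -60$ ($A = -6 - 54 = -60$)
$Y = 64$
$s{\left(l \right)} = \frac{1}{28}$ ($s{\left(l \right)} = \frac{1}{7 \left(-60 + 64\right)} = \frac{1}{7 \cdot 4} = \frac{1}{7} \cdot \frac{1}{4} = \frac{1}{28}$)
$\frac{s{\left(\left(-2 + 1\right) \left(- \frac{3}{3}\right) \right)}}{55991} = \frac{1}{28 \cdot 55991} = \frac{1}{28} \cdot \frac{1}{55991} = \frac{1}{1567748}$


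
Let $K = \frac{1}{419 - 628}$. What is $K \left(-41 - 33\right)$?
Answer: $\frac{74}{209} \approx 0.35407$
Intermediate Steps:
$K = - \frac{1}{209}$ ($K = \frac{1}{-209} = - \frac{1}{209} \approx -0.0047847$)
$K \left(-41 - 33\right) = - \frac{-41 - 33}{209} = \left(- \frac{1}{209}\right) \left(-74\right) = \frac{74}{209}$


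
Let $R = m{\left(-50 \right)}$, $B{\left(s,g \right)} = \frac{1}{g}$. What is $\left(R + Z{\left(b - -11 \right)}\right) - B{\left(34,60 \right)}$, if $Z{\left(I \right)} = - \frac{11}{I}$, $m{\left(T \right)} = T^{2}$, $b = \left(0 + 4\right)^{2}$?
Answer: $\frac{1349771}{540} \approx 2499.6$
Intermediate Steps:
$b = 16$ ($b = 4^{2} = 16$)
$R = 2500$ ($R = \left(-50\right)^{2} = 2500$)
$\left(R + Z{\left(b - -11 \right)}\right) - B{\left(34,60 \right)} = \left(2500 - \frac{11}{16 - -11}\right) - \frac{1}{60} = \left(2500 - \frac{11}{16 + 11}\right) - \frac{1}{60} = \left(2500 - \frac{11}{27}\right) - \frac{1}{60} = \frac{67489}{27} - \frac{1}{60} = \frac{1349771}{540}$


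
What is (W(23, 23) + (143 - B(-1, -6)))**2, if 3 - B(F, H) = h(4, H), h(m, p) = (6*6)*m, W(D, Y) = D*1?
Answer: 94249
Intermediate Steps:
W(D, Y) = D
h(m, p) = 36*m
B(F, H) = -141 (B(F, H) = 3 - 36*4 = 3 - 1*144 = 3 - 144 = -141)
(W(23, 23) + (143 - B(-1, -6)))**2 = (23 + (143 - 1*(-141)))**2 = (23 + (143 + 141))**2 = (23 + 284)**2 = 307**2 = 94249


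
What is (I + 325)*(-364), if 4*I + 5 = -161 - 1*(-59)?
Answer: -108563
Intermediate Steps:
I = -107/4 (I = -5/4 + (-161 - 1*(-59))/4 = -5/4 + (-161 + 59)/4 = -5/4 + (1/4)*(-102) = -5/4 - 51/2 = -107/4 ≈ -26.750)
(I + 325)*(-364) = (-107/4 + 325)*(-364) = (1193/4)*(-364) = -108563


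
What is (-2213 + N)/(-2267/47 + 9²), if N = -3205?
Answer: -18189/110 ≈ -165.35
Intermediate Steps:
(-2213 + N)/(-2267/47 + 9²) = (-2213 - 3205)/(-2267/47 + 9²) = -5418/(-2267*1/47 + 81) = -5418/(-2267/47 + 81) = -5418/1540/47 = -5418*47/1540 = -18189/110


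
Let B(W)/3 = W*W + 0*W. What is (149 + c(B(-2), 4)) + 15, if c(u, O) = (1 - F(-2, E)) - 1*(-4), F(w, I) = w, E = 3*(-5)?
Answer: 171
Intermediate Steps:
E = -15
B(W) = 3*W² (B(W) = 3*(W*W + 0*W) = 3*(W² + 0) = 3*W²)
c(u, O) = 7 (c(u, O) = (1 - 1*(-2)) - 1*(-4) = (1 + 2) + 4 = 3 + 4 = 7)
(149 + c(B(-2), 4)) + 15 = (149 + 7) + 15 = 156 + 15 = 171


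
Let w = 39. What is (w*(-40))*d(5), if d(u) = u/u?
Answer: -1560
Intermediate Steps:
d(u) = 1
(w*(-40))*d(5) = (39*(-40))*1 = -1560*1 = -1560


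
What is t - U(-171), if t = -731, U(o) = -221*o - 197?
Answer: -38325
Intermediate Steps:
U(o) = -197 - 221*o
t - U(-171) = -731 - (-197 - 221*(-171)) = -731 - (-197 + 37791) = -731 - 1*37594 = -731 - 37594 = -38325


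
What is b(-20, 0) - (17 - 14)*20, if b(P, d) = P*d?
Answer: -60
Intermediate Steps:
b(-20, 0) - (17 - 14)*20 = -20*0 - (17 - 14)*20 = 0 - 3*20 = 0 - 1*60 = 0 - 60 = -60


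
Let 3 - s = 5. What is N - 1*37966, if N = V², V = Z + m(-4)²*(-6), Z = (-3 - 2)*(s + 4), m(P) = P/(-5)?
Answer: -23609034/625 ≈ -37774.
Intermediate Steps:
s = -2 (s = 3 - 1*5 = 3 - 5 = -2)
m(P) = -P/5 (m(P) = P*(-⅕) = -P/5)
Z = -10 (Z = (-3 - 2)*(-2 + 4) = -5*2 = -10)
V = -346/25 (V = -10 + (-⅕*(-4))²*(-6) = -10 + (⅘)²*(-6) = -10 + (16/25)*(-6) = -10 - 96/25 = -346/25 ≈ -13.840)
N = 119716/625 (N = (-346/25)² = 119716/625 ≈ 191.55)
N - 1*37966 = 119716/625 - 1*37966 = 119716/625 - 37966 = -23609034/625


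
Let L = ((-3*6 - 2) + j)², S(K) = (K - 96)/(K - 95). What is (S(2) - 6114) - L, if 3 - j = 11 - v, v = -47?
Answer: -1091633/93 ≈ -11738.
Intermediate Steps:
S(K) = (-96 + K)/(-95 + K)
j = -55 (j = 3 - (11 - 1*(-47)) = 3 - (11 + 47) = 3 - 1*58 = 3 - 58 = -55)
L = 5625 (L = ((-3*6 - 2) - 55)² = ((-18 - 2) - 55)² = (-20 - 55)² = (-75)² = 5625)
(S(2) - 6114) - L = ((-96 + 2)/(-95 + 2) - 6114) - 1*5625 = (-94/(-93) - 6114) - 5625 = (-1/93*(-94) - 6114) - 5625 = (94/93 - 6114) - 5625 = -568508/93 - 5625 = -1091633/93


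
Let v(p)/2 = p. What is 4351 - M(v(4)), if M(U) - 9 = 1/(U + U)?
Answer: 69471/16 ≈ 4341.9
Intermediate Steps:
v(p) = 2*p
M(U) = 9 + 1/(2*U) (M(U) = 9 + 1/(U + U) = 9 + 1/(2*U))
4351 - M(v(4)) = 4351 - (9 + 1/(2*((2*4)))) = 4351 - (9 + (½)/8) = 4351 - (9 + (½)*(⅛)) = 4351 - (9 + 1/16) = 4351 - 1*145/16 = 4351 - 145/16 = 69471/16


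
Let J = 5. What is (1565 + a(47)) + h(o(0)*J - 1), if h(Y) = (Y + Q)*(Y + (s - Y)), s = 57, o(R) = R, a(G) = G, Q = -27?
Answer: 16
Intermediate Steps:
h(Y) = -1539 + 57*Y (h(Y) = (Y - 27)*(Y + (57 - Y)) = (-27 + Y)*57 = -1539 + 57*Y)
(1565 + a(47)) + h(o(0)*J - 1) = (1565 + 47) + (-1539 + 57*(0*5 - 1)) = 1612 + (-1539 + 57*(0 - 1)) = 1612 + (-1539 + 57*(-1)) = 1612 + (-1539 - 57) = 1612 - 1596 = 16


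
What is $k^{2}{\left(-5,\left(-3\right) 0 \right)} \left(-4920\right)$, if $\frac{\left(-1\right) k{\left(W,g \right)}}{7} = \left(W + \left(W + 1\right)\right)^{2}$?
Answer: $-1581725880$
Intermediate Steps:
$k{\left(W,g \right)} = - 7 \left(1 + 2 W\right)^{2}$ ($k{\left(W,g \right)} = - 7 \left(W + \left(W + 1\right)\right)^{2} = - 7 \left(W + \left(1 + W\right)\right)^{2} = - 7 \left(1 + 2 W\right)^{2}$)
$k^{2}{\left(-5,\left(-3\right) 0 \right)} \left(-4920\right) = \left(- 7 \left(1 + 2 \left(-5\right)\right)^{2}\right)^{2} \left(-4920\right) = \left(- 7 \left(1 - 10\right)^{2}\right)^{2} \left(-4920\right) = \left(- 7 \left(-9\right)^{2}\right)^{2} \left(-4920\right) = \left(\left(-7\right) 81\right)^{2} \left(-4920\right) = \left(-567\right)^{2} \left(-4920\right) = 321489 \left(-4920\right) = -1581725880$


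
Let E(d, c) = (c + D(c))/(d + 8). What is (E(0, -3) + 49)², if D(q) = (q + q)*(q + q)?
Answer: 180625/64 ≈ 2822.3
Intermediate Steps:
D(q) = 4*q² (D(q) = (2*q)*(2*q) = 4*q²)
E(d, c) = (c + 4*c²)/(8 + d) (E(d, c) = (c + 4*c²)/(d + 8) = (c + 4*c²)/(8 + d))
(E(0, -3) + 49)² = (-3*(1 + 4*(-3))/(8 + 0) + 49)² = (-3*(1 - 12)/8 + 49)² = (-3*⅛*(-11) + 49)² = (33/8 + 49)² = (425/8)² = 180625/64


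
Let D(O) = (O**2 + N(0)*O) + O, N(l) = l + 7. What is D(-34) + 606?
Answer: 1490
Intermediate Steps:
N(l) = 7 + l
D(O) = O**2 + 8*O (D(O) = (O**2 + (7 + 0)*O) + O = (O**2 + 7*O) + O = O**2 + 8*O)
D(-34) + 606 = -34*(8 - 34) + 606 = -34*(-26) + 606 = 884 + 606 = 1490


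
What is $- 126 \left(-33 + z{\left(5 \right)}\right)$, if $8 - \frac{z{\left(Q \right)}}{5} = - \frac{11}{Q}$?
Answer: $-2268$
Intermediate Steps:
$z{\left(Q \right)} = 40 + \frac{55}{Q}$ ($z{\left(Q \right)} = 40 - 5 \left(- \frac{11}{Q}\right) = 40 + \frac{55}{Q}$)
$- 126 \left(-33 + z{\left(5 \right)}\right) = - 126 \left(-33 + \left(40 + \frac{55}{5}\right)\right) = - 126 \left(-33 + \left(40 + 55 \cdot \frac{1}{5}\right)\right) = - 126 \left(-33 + \left(40 + 11\right)\right) = - 126 \left(-33 + 51\right) = \left(-126\right) 18 = -2268$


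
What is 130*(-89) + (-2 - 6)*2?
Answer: -11586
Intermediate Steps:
130*(-89) + (-2 - 6)*2 = -11570 - 8*2 = -11570 - 16 = -11586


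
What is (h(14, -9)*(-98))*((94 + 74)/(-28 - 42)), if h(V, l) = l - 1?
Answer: -2352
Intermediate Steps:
h(V, l) = -1 + l
(h(14, -9)*(-98))*((94 + 74)/(-28 - 42)) = ((-1 - 9)*(-98))*((94 + 74)/(-28 - 42)) = (-10*(-98))*(168/(-70)) = 980*(168*(-1/70)) = 980*(-12/5) = -2352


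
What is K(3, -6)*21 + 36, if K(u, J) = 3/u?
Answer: 57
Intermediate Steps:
K(3, -6)*21 + 36 = (3/3)*21 + 36 = (3*(1/3))*21 + 36 = 1*21 + 36 = 21 + 36 = 57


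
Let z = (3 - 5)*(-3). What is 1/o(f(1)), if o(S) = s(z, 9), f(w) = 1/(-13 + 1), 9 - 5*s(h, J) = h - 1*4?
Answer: 5/7 ≈ 0.71429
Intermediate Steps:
z = 6 (z = -2*(-3) = 6)
s(h, J) = 13/5 - h/5 (s(h, J) = 9/5 - (h - 1*4)/5 = 9/5 - (h - 4)/5 = 9/5 - (-4 + h)/5 = 9/5 + (⅘ - h/5) = 13/5 - h/5)
f(w) = -1/12 (f(w) = 1/(-12) = -1/12)
o(S) = 7/5 (o(S) = 13/5 - ⅕*6 = 13/5 - 6/5 = 7/5)
1/o(f(1)) = 1/(7/5) = 5/7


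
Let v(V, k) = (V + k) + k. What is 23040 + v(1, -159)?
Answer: 22723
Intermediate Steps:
v(V, k) = V + 2*k
23040 + v(1, -159) = 23040 + (1 + 2*(-159)) = 23040 + (1 - 318) = 23040 - 317 = 22723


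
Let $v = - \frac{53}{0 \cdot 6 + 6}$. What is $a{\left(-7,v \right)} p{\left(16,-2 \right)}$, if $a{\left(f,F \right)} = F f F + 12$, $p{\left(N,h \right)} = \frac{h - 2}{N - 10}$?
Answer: $\frac{19231}{54} \approx 356.13$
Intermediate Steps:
$p{\left(N,h \right)} = \frac{-2 + h}{-10 + N}$
$v = - \frac{53}{6}$ ($v = - \frac{53}{0 + 6} = - \frac{53}{6} \approx -8.8333$)
$a{\left(f,F \right)} = 12 + f F^{2}$ ($a{\left(f,F \right)} = f F^{2} + 12 = 12 + f F^{2}$)
$a{\left(-7,v \right)} p{\left(16,-2 \right)} = \left(12 - 7 \left(- \frac{53}{6}\right)^{2}\right) \frac{-2 - 2}{-10 + 16} = \left(12 - \frac{19663}{36}\right) \frac{1}{6} \left(-4\right) = \left(- \frac{19231}{36}\right) \left(- \frac{2}{3}\right) = \frac{19231}{54}$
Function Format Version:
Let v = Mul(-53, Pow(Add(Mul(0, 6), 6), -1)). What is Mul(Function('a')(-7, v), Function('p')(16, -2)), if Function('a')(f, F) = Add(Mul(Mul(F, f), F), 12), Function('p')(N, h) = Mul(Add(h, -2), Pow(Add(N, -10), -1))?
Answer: Rational(19231, 54) ≈ 356.13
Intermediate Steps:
Function('p')(N, h) = Mul(Pow(Add(-10, N), -1), Add(-2, h)) (Function('p')(N, h) = Mul(Add(-2, h), Pow(Add(-10, N), -1)) = Mul(Pow(Add(-10, N), -1), Add(-2, h)))
v = Rational(-53, 6) (v = Mul(-53, Pow(Add(0, 6), -1)) = Mul(-53, Pow(6, -1)) = Mul(-53, Rational(1, 6)) = Rational(-53, 6) ≈ -8.8333)
Function('a')(f, F) = Add(12, Mul(f, Pow(F, 2))) (Function('a')(f, F) = Add(Mul(f, Pow(F, 2)), 12) = Add(12, Mul(f, Pow(F, 2))))
Mul(Function('a')(-7, v), Function('p')(16, -2)) = Mul(Add(12, Mul(-7, Pow(Rational(-53, 6), 2))), Mul(Pow(Add(-10, 16), -1), Add(-2, -2))) = Mul(Add(12, Mul(-7, Rational(2809, 36))), Mul(Pow(6, -1), -4)) = Mul(Add(12, Rational(-19663, 36)), Mul(Rational(1, 6), -4)) = Mul(Rational(-19231, 36), Rational(-2, 3)) = Rational(19231, 54)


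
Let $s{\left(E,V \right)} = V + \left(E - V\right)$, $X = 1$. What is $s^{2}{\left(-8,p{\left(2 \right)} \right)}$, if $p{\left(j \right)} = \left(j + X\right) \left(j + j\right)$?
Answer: $64$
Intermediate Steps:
$p{\left(j \right)} = 2 j \left(1 + j\right)$ ($p{\left(j \right)} = \left(j + 1\right) \left(j + j\right) = \left(1 + j\right) 2 j = 2 j \left(1 + j\right)$)
$s{\left(E,V \right)} = E$
$s^{2}{\left(-8,p{\left(2 \right)} \right)} = \left(-8\right)^{2} = 64$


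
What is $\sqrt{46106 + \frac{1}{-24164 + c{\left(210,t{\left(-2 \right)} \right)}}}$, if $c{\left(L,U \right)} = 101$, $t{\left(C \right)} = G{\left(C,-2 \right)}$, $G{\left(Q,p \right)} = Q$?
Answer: $\frac{\sqrt{26696663514651}}{24063} \approx 214.72$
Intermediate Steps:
$t{\left(C \right)} = C$
$\sqrt{46106 + \frac{1}{-24164 + c{\left(210,t{\left(-2 \right)} \right)}}} = \sqrt{46106 + \frac{1}{-24164 + 101}} = \sqrt{46106 + \frac{1}{-24063}} = \sqrt{46106 - \frac{1}{24063}} = \sqrt{\frac{1109448677}{24063}} = \frac{\sqrt{26696663514651}}{24063}$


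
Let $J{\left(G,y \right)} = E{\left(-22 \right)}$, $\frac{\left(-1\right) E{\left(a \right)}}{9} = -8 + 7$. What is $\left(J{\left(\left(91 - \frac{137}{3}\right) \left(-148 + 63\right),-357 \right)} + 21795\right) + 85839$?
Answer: $107643$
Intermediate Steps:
$E{\left(a \right)} = 9$ ($E{\left(a \right)} = - 9 \left(-8 + 7\right) = \left(-9\right) \left(-1\right) = 9$)
$J{\left(G,y \right)} = 9$
$\left(J{\left(\left(91 - \frac{137}{3}\right) \left(-148 + 63\right),-357 \right)} + 21795\right) + 85839 = \left(9 + 21795\right) + 85839 = 21804 + 85839 = 107643$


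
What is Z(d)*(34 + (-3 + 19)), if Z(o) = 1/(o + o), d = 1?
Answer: 25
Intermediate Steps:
Z(o) = 1/(2*o)
Z(d)*(34 + (-3 + 19)) = ((½)/1)*(34 + (-3 + 19)) = ((½)*1)*(34 + 16) = (½)*50 = 25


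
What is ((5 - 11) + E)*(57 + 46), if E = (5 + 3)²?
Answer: 5974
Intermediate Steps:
E = 64 (E = 8² = 64)
((5 - 11) + E)*(57 + 46) = ((5 - 11) + 64)*(57 + 46) = (-6 + 64)*103 = 58*103 = 5974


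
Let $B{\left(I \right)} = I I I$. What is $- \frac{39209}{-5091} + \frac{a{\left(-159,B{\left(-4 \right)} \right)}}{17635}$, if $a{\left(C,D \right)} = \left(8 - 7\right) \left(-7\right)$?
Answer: $\frac{691415078}{89779785} \approx 7.7012$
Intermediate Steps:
$B{\left(I \right)} = I^{3}$ ($B{\left(I \right)} = I^{2} I = I^{3}$)
$a{\left(C,D \right)} = -7$ ($a{\left(C,D \right)} = 1 \left(-7\right) = -7$)
$- \frac{39209}{-5091} + \frac{a{\left(-159,B{\left(-4 \right)} \right)}}{17635} = - \frac{39209}{-5091} - \frac{7}{17635} = \left(-39209\right) \left(- \frac{1}{5091}\right) - \frac{7}{17635} = \frac{39209}{5091} - \frac{7}{17635} = \frac{691415078}{89779785}$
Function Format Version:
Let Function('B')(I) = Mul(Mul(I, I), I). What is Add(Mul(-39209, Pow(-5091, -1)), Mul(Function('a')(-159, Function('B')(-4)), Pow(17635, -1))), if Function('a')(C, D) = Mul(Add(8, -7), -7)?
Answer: Rational(691415078, 89779785) ≈ 7.7012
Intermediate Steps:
Function('B')(I) = Pow(I, 3) (Function('B')(I) = Mul(Pow(I, 2), I) = Pow(I, 3))
Function('a')(C, D) = -7 (Function('a')(C, D) = Mul(1, -7) = -7)
Add(Mul(-39209, Pow(-5091, -1)), Mul(Function('a')(-159, Function('B')(-4)), Pow(17635, -1))) = Add(Mul(-39209, Pow(-5091, -1)), Mul(-7, Pow(17635, -1))) = Add(Mul(-39209, Rational(-1, 5091)), Mul(-7, Rational(1, 17635))) = Add(Rational(39209, 5091), Rational(-7, 17635)) = Rational(691415078, 89779785)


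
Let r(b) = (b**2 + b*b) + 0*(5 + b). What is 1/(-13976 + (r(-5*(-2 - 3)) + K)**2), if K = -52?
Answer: 1/1421228 ≈ 7.0362e-7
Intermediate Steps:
r(b) = 2*b**2 (r(b) = (b**2 + b**2) + 0 = 2*b**2 + 0 = 2*b**2)
1/(-13976 + (r(-5*(-2 - 3)) + K)**2) = 1/(-13976 + (2*(-5*(-2 - 3))**2 - 52)**2) = 1/(-13976 + (2*(-5*(-5))**2 - 52)**2) = 1/(-13976 + (2*25**2 - 52)**2) = 1/(-13976 + (2*625 - 52)**2) = 1/(-13976 + (1250 - 52)**2) = 1/(-13976 + 1198**2) = 1/(-13976 + 1435204) = 1/1421228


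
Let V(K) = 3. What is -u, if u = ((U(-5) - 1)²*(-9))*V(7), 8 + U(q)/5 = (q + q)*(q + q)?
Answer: 5688387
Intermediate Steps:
U(q) = -40 + 20*q² (U(q) = -40 + 5*((q + q)*(q + q)) = -40 + 5*((2*q)*(2*q)) = -40 + 5*(4*q²) = -40 + 20*q²)
u = -5688387 (u = (((-40 + 20*(-5)²) - 1)²*(-9))*3 = (((-40 + 20*25) - 1)²*(-9))*3 = (((-40 + 500) - 1)²*(-9))*3 = ((460 - 1)²*(-9))*3 = (459²*(-9))*3 = (210681*(-9))*3 = -1896129*3 = -5688387)
-u = -1*(-5688387) = 5688387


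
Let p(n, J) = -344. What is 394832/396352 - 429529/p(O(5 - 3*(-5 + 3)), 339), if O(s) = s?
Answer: 2662195319/2130392 ≈ 1249.6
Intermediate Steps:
394832/396352 - 429529/p(O(5 - 3*(-5 + 3)), 339) = 394832/396352 - 429529/(-344) = 394832*(1/396352) - 429529*(-1/344) = 24677/24772 + 429529/344 = 2662195319/2130392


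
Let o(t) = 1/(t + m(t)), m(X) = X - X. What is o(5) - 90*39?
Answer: -17549/5 ≈ -3509.8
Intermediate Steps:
m(X) = 0
o(t) = 1/t (o(t) = 1/(t + 0) = 1/t)
o(5) - 90*39 = 1/5 - 90*39 = ⅕ - 3510 = -17549/5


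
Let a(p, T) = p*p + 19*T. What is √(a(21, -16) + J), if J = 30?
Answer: √167 ≈ 12.923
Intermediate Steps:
a(p, T) = p² + 19*T
√(a(21, -16) + J) = √((21² + 19*(-16)) + 30) = √((441 - 304) + 30) = √(137 + 30) = √167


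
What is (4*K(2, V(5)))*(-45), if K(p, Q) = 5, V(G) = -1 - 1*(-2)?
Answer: -900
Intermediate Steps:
V(G) = 1 (V(G) = -1 + 2 = 1)
(4*K(2, V(5)))*(-45) = (4*5)*(-45) = 20*(-45) = -900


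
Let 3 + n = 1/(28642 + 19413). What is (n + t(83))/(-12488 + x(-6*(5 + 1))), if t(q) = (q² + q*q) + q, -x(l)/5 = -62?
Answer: -665946191/585213790 ≈ -1.1380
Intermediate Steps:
x(l) = 310 (x(l) = -5*(-62) = 310)
n = -144164/48055 (n = -3 + 1/(28642 + 19413) = -3 + 1/48055 = -144164/48055 ≈ -3.0000)
t(q) = q + 2*q² (t(q) = (q² + q²) + q = 2*q² + q = q + 2*q²)
(n + t(83))/(-12488 + x(-6*(5 + 1))) = (-144164/48055 + 83*(1 + 2*83))/(-12488 + 310) = (-144164/48055 + 83*(1 + 166))/(-12178) = (-144164/48055 + 83*167)*(-1/12178) = (-144164/48055 + 13861)*(-1/12178) = (665946191/48055)*(-1/12178) = -665946191/585213790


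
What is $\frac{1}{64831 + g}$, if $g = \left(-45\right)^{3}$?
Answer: $- \frac{1}{26294} \approx -3.8031 \cdot 10^{-5}$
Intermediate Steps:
$g = -91125$
$\frac{1}{64831 + g} = \frac{1}{64831 - 91125} = \frac{1}{-26294} = - \frac{1}{26294}$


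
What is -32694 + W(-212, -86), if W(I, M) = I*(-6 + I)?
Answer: 13522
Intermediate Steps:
-32694 + W(-212, -86) = -32694 - 212*(-6 - 212) = -32694 - 212*(-218) = -32694 + 46216 = 13522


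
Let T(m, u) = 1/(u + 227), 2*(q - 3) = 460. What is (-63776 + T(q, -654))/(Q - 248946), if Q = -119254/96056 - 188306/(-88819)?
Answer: 38722580781082332/151150859560196153 ≈ 0.25619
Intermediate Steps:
Q = 3747950055/4265798932 (Q = -119254*1/96056 - 188306*(-1/88819) = -59627/48028 + 188306/88819 = 3747950055/4265798932 ≈ 0.87860)
q = 233 (q = 3 + (½)*460 = 3 + 230 = 233)
T(m, u) = 1/(227 + u)
(-63776 + T(q, -654))/(Q - 248946) = (-63776 + 1/(227 - 654))/(3747950055/4265798932 - 248946) = (-63776 + 1/(-427))/(-1061949832975617/4265798932) = (-63776 - 1/427)*(-4265798932/1061949832975617) = -27232353/427*(-4265798932/1061949832975617) = 38722580781082332/151150859560196153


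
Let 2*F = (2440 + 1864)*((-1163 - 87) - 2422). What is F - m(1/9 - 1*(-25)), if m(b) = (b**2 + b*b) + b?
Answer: -640177850/81 ≈ -7.9034e+6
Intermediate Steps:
m(b) = b + 2*b**2 (m(b) = (b**2 + b**2) + b = 2*b**2 + b = b + 2*b**2)
F = -7902144 (F = ((2440 + 1864)*((-1163 - 87) - 2422))/2 = (4304*(-1250 - 2422))/2 = (4304*(-3672))/2 = (1/2)*(-15804288) = -7902144)
F - m(1/9 - 1*(-25)) = -7902144 - (1/9 - 1*(-25))*(1 + 2*(1/9 - 1*(-25))) = -7902144 - (1/9 + 25)*(1 + 2*(1/9 + 25)) = -7902144 - 226*(1 + 2*(226/9))/9 = -7902144 - 226*(1 + 452/9)/9 = -7902144 - 226*461/(9*9) = -7902144 - 1*104186/81 = -7902144 - 104186/81 = -640177850/81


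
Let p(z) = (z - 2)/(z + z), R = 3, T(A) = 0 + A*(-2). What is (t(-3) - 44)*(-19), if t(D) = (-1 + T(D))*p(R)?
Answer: 4921/6 ≈ 820.17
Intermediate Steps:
T(A) = -2*A (T(A) = 0 - 2*A = -2*A)
p(z) = (-2 + z)/(2*z) (p(z) = (-2 + z)/((2*z)) = (-2 + z)*(1/(2*z)) = (-2 + z)/(2*z))
t(D) = -1/6 - D/3 (t(D) = (-1 - 2*D)*((1/2)*(-2 + 3)/3) = (-1 - 2*D)*((1/2)*(1/3)*1) = (-1 - 2*D)*(1/6) = -1/6 - D/3)
(t(-3) - 44)*(-19) = ((-1/6 - 1/3*(-3)) - 44)*(-19) = ((-1/6 + 1) - 44)*(-19) = (5/6 - 44)*(-19) = -259/6*(-19) = 4921/6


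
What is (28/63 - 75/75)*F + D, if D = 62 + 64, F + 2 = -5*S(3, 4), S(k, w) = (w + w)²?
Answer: 2744/9 ≈ 304.89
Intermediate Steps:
S(k, w) = 4*w² (S(k, w) = (2*w)² = 4*w²)
F = -322 (F = -2 - 20*4² = -2 - 20*16 = -2 - 5*64 = -2 - 320 = -322)
D = 126
(28/63 - 75/75)*F + D = (28/63 - 75/75)*(-322) + 126 = (28*(1/63) - 75*1/75)*(-322) + 126 = (4/9 - 1)*(-322) + 126 = -5/9*(-322) + 126 = 1610/9 + 126 = 2744/9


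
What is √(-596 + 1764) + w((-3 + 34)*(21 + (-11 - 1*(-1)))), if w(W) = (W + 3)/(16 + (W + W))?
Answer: 172/349 + 4*√73 ≈ 34.669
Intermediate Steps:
w(W) = (3 + W)/(16 + 2*W)
√(-596 + 1764) + w((-3 + 34)*(21 + (-11 - 1*(-1)))) = √(-596 + 1764) + (3 + (-3 + 34)*(21 + (-11 - 1*(-1))))/(2*(8 + (-3 + 34)*(21 + (-11 - 1*(-1))))) = √1168 + (3 + 31*(21 + (-11 + 1)))/(2*(8 + 31*(21 + (-11 + 1)))) = 4*√73 + (3 + 31*(21 - 10))/(2*(8 + 31*(21 - 10))) = 4*√73 + (3 + 31*11)/(2*(8 + 31*11)) = 4*√73 + (3 + 341)/(2*(8 + 341)) = 4*√73 + (½)*344/349 = 4*√73 + (½)*(1/349)*344 = 4*√73 + 172/349 = 172/349 + 4*√73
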